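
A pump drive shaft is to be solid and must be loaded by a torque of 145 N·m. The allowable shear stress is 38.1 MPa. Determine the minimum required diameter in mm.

26.9 mm

For a solid shaft τ_max = 16T/(πd³), so d = (16T/(π τ_allow))^(1/3) = (16·145.0/(π·3.81×10^7))^(1/3) = 0.02686 m.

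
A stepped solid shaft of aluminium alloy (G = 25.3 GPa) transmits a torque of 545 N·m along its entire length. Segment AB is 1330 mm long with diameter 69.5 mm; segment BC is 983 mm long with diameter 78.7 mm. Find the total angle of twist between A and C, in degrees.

J_AB = π(0.0695)⁴/32 = 2.29×10^-6 m⁴; J_BC = π(0.0787)⁴/32 = 3.77×10^-6 m⁴.
θ = (T/G)·Σ L_i/J_i = (545.0/25.3×10⁹)·(1.33/2.29×10^-6 + 0.983/3.77×10^-6) = 0.01813 rad.

1.04°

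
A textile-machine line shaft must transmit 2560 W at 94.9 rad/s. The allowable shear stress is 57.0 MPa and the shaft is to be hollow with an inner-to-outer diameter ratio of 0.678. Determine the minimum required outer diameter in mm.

ω = 94.9 rad/s, so T = P/ω = 2560 / 94.90 = 26.98 N·m.
For a hollow shaft with d_i/d_o = 0.678: τ_max = 16T/(π d_o³ (1−k⁴)), so d_o = [16T/(π τ_allow (1−k⁴))]^(1/3) = [16·26.98/(π·5.70×10^7·0.7887)]^(1/3) = 0.01451 m.

14.5 mm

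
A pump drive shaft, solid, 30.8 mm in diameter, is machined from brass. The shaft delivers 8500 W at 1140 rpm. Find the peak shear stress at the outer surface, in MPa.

ω = 2π·1140/60 = 119.4 rad/s, so T = P/ω = 8500 / 119.4 = 71.20 N·m.
J = πd⁴/32 = π(0.0308)⁴/32 = 8.835×10^-8 m⁴.
τ_max = T·r/J = 71.20 × 0.0154 / 8.835×10^-8 = 1.241×10^7 Pa.

12.4 MPa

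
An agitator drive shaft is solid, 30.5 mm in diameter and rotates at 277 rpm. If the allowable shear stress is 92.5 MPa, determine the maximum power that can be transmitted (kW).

14.9 kW

J = πd⁴/32 = π(0.0305)⁴/32 = 8.496×10^-8 m⁴.
T_max = τ_allow·J/r = 9.25×10^7 × 8.496×10^-8 / 0.0152 = 515.3 N·m.
ω = 2π·277/60 = 29.01 rad/s, so P_max = T_max·ω = 1.495×10^4 W.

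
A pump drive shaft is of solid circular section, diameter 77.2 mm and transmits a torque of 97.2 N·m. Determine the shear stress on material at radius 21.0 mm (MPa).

0.585 MPa

J = πd⁴/32 = π(0.0772)⁴/32 = 3.487×10^-6 m⁴.
Shear stress varies linearly with radius: τ = T·r/J = 97.20 × 0.0210 / 3.487×10^-6 = 5.854×10^5 Pa.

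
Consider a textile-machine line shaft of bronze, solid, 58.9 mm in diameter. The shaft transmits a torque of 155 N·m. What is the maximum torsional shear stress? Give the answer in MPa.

J = πd⁴/32 = π(0.0589)⁴/32 = 1.182×10^-6 m⁴.
τ_max = T·r/J = 155.0 × 0.0295 / 1.182×10^-6 = 3.863×10^6 Pa.

3.86 MPa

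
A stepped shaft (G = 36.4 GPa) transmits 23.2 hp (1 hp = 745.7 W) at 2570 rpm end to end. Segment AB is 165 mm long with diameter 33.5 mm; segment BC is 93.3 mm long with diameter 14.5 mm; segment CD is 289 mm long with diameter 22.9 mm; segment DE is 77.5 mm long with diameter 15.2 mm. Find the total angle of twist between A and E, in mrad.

85.3 mrad

ω = 2π·2570/60 = 269.1 rad/s, so T = P/ω = 23.2×745.7 / 269.1 = 64.28 N·m.
J_AB = π(0.0335)⁴/32 = 1.24×10^-7 m⁴; J_BC = π(0.0145)⁴/32 = 4.34×10^-9 m⁴; J_CD = π(0.0229)⁴/32 = 2.70×10^-8 m⁴; J_DE = π(0.0152)⁴/32 = 5.24×10^-9 m⁴.
θ = (T/G)·Σ L_i/J_i = (64.28/36.4×10⁹)·(0.165/1.24×10^-7 + 0.0933/4.34×10^-9 + 0.289/2.70×10^-8 + 0.0775/5.24×10^-9) = 0.08534 rad.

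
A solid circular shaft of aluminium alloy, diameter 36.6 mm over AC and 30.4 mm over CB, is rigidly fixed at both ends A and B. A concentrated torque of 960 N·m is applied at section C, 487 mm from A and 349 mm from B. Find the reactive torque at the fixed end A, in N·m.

577 N·m

Compatibility: T_A·a/J_AC = T_B·b/J_CB with T_A + T_B = T₀.
J_AC = 1.76×10^-7 m⁴, J_CB = 8.38×10^-8 m⁴, so T_A = T₀·(J_AC/a)/((J_AC/a)+(J_CB/b)) = 576.9 N·m, T_B = 383.1 N·m.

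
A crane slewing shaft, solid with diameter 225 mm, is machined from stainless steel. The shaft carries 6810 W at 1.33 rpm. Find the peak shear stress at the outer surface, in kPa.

ω = 2π·1.33/60 = 0.1393 rad/s, so T = P/ω = 6810 / 0.1393 = 48900 N·m.
J = πd⁴/32 = π(0.225)⁴/32 = 2.516×10^-4 m⁴.
τ_max = T·r/J = 48900 × 0.113 / 2.516×10^-4 = 2.186×10^7 Pa.

21900 kPa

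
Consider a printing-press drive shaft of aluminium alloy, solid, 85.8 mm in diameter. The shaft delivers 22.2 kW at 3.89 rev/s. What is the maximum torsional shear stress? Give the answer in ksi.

ω = 2π·3.89 = 24.44 rad/s, so T = P/ω = 22.2×10³ / 24.44 = 908.3 N·m.
J = πd⁴/32 = π(0.0858)⁴/32 = 5.320×10^-6 m⁴.
τ_max = T·r/J = 908.3 × 0.0429 / 5.320×10^-6 = 7.324×10^6 Pa.

1.06 ksi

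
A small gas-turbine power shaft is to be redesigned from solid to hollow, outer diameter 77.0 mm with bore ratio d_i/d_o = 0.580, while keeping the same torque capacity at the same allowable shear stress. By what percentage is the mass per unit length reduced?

Equal τ_max and T ⇒ the solid shaft needs d_s³ = d_o³(1−k⁴), so d_s = 77.0·(1−0.580⁴)^(1/3) = 73.98 mm.
Area ratio A_h/A_s = d_o²(1−k²)/d_s² = (1−k²)/(1−k⁴)^(2/3) = 0.7189.
Mass saving = 1 − 0.7189 = 28.1 %.

28.1 %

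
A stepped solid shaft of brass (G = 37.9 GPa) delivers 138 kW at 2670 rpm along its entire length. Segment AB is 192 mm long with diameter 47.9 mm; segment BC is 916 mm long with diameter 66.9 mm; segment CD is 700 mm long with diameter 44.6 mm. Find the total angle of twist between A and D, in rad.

0.0344 rad

ω = 2π·2670/60 = 279.6 rad/s, so T = P/ω = 138×10³ / 279.6 = 493.6 N·m.
J_AB = π(0.0479)⁴/32 = 5.17×10^-7 m⁴; J_BC = π(0.0669)⁴/32 = 1.97×10^-6 m⁴; J_CD = π(0.0446)⁴/32 = 3.88×10^-7 m⁴.
θ = (T/G)·Σ L_i/J_i = (493.6/37.9×10⁹)·(0.192/5.17×10^-7 + 0.916/1.97×10^-6 + 0.700/3.88×10^-7) = 0.03437 rad.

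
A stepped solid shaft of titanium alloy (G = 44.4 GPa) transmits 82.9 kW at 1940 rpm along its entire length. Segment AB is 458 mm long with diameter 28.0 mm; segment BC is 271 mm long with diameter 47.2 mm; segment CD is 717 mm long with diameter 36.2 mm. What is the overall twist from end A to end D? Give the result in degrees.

ω = 2π·1940/60 = 203.2 rad/s, so T = P/ω = 82.9×10³ / 203.2 = 408.1 N·m.
J_AB = π(0.0280)⁴/32 = 6.03×10^-8 m⁴; J_BC = π(0.0472)⁴/32 = 4.87×10^-7 m⁴; J_CD = π(0.0362)⁴/32 = 1.69×10^-7 m⁴.
θ = (T/G)·Σ L_i/J_i = (408.1/44.4×10⁹)·(0.458/6.03×10^-8 + 0.271/4.87×10^-7 + 0.717/1.69×10^-7) = 0.1140 rad.

6.53°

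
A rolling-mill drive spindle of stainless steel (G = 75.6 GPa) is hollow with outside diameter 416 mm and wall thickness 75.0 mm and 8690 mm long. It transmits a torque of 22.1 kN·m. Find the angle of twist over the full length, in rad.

0.00104 rad

J = π(d_o⁴ − d_i⁴)/32 = π(0.416⁴ − 0.266⁴)/32 = 2.449×10^-3 m⁴.
θ = T·L/(G·J) = 22100 × 8.69 / (75.6×10⁹ × 2.449×10^-3) = 1.037×10^-3 rad.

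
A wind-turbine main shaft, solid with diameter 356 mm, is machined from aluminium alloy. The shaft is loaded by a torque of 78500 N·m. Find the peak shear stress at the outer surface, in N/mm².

J = πd⁴/32 = π(0.356)⁴/32 = 1.577×10^-3 m⁴.
τ_max = T·r/J = 78500 × 0.178 / 1.577×10^-3 = 8.861×10^6 Pa.

8.86 N/mm²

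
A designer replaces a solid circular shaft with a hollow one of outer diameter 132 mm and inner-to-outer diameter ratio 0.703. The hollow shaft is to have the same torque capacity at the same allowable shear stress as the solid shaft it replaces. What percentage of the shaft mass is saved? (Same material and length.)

Equal τ_max and T ⇒ the solid shaft needs d_s³ = d_o³(1−k⁴), so d_s = 132·(1−0.703⁴)^(1/3) = 120.2 mm.
Area ratio A_h/A_s = d_o²(1−k²)/d_s² = (1−k²)/(1−k⁴)^(2/3) = 0.6096.
Mass saving = 1 − 0.6096 = 39.0 %.

39.0 %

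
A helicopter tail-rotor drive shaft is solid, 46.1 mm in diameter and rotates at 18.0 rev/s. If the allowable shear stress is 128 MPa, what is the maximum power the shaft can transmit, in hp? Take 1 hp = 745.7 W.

373 hp

J = πd⁴/32 = π(0.0461)⁴/32 = 4.434×10^-7 m⁴.
T_max = τ_allow·J/r = 1.28×10^8 × 4.434×10^-7 / 0.0231 = 2462 N·m.
ω = 2π·18.0 = 113.1 rad/s, so P_max = T_max·ω = 2.785×10^5 W.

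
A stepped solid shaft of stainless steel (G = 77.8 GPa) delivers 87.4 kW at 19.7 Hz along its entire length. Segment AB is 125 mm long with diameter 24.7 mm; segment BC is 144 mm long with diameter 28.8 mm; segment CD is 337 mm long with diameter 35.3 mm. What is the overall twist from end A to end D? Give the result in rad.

ω = 2π·19.7 = 123.8 rad/s, so T = P/ω = 87.4×10³ / 123.8 = 706.1 N·m.
J_AB = π(0.0247)⁴/32 = 3.65×10^-8 m⁴; J_BC = π(0.0288)⁴/32 = 6.75×10^-8 m⁴; J_CD = π(0.0353)⁴/32 = 1.52×10^-7 m⁴.
θ = (T/G)·Σ L_i/J_i = (706.1/77.8×10⁹)·(0.125/3.65×10^-8 + 0.144/6.75×10^-8 + 0.337/1.52×10^-7) = 0.07046 rad.

0.0705 rad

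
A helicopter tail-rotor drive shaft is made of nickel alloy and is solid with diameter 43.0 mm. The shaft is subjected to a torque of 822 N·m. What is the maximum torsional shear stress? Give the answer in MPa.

52.7 MPa

J = πd⁴/32 = π(0.0430)⁴/32 = 3.356×10^-7 m⁴.
τ_max = T·r/J = 822.0 × 0.0215 / 3.356×10^-7 = 5.265×10^7 Pa.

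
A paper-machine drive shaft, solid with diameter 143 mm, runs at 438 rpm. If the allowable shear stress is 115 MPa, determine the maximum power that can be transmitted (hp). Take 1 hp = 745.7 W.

4060 hp

J = πd⁴/32 = π(0.143)⁴/32 = 4.105×10^-5 m⁴.
T_max = τ_allow·J/r = 1.15×10^8 × 4.105×10^-5 / 0.0715 = 66030 N·m.
ω = 2π·438/60 = 45.87 rad/s, so P_max = T_max·ω = 3.029×10^6 W.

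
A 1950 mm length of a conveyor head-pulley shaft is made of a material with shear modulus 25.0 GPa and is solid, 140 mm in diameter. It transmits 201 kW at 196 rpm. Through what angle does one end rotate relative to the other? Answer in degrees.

1.16°

ω = 2π·196/60 = 20.53 rad/s, so T = P/ω = 201×10³ / 20.53 = 9793 N·m.
J = πd⁴/32 = π(0.140)⁴/32 = 3.771×10^-5 m⁴.
θ = T·L/(G·J) = 9793 × 1.95 / (25.0×10⁹ × 3.771×10^-5) = 0.02025 rad.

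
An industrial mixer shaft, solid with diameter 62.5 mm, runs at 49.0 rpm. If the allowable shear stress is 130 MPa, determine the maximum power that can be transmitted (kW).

32.0 kW

J = πd⁴/32 = π(0.0625)⁴/32 = 1.498×10^-6 m⁴.
T_max = τ_allow·J/r = 1.30×10^8 × 1.498×10^-6 / 0.0312 = 6232 N·m.
ω = 2π·49.0/60 = 5.131 rad/s, so P_max = T_max·ω = 3.198×10^4 W.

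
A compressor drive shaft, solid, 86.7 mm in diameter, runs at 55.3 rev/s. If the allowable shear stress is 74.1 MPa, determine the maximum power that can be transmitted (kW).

J = πd⁴/32 = π(0.0867)⁴/32 = 5.547×10^-6 m⁴.
T_max = τ_allow·J/r = 7.41×10^7 × 5.547×10^-6 / 0.0433 = 9482 N·m.
ω = 2π·55.3 = 347.5 rad/s, so P_max = T_max·ω = 3.295×10^6 W.

3290 kW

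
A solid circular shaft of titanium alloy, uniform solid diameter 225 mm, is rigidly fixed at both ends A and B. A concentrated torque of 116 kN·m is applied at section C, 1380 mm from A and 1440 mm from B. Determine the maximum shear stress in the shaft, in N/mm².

With uniform GJ and both ends fixed, compatibility θ_AC = θ_CB gives T_A·a = T_B·b, together with T_A + T_B = T₀.
T_A = T₀·b/(a+b) = 116000·1440/2820 = 59230 N·m; T_B = 56770 N·m.
τ in each portion: τ_AC = 2.65×10^7 Pa, τ_CB = 2.54×10^7 Pa; maximum is in AC.
τ_max = T_AC·r/J = 59230·0.113/2.52×10^-4 = 2.648×10^7 Pa.

26.5 N/mm²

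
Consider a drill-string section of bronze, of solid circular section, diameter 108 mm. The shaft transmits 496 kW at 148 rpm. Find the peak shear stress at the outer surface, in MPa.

129 MPa

ω = 2π·148/60 = 15.50 rad/s, so T = P/ω = 496×10³ / 15.50 = 32000 N·m.
J = πd⁴/32 = π(0.108)⁴/32 = 1.336×10^-5 m⁴.
τ_max = T·r/J = 32000 × 0.0540 / 1.336×10^-5 = 1.294×10^8 Pa.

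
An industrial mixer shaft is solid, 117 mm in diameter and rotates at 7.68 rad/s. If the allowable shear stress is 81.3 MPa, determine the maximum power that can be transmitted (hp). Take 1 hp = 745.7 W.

263 hp

J = πd⁴/32 = π(0.117)⁴/32 = 1.840×10^-5 m⁴.
T_max = τ_allow·J/r = 8.13×10^7 × 1.840×10^-5 / 0.0585 = 25570 N·m.
ω = 7.68 rad/s, so P_max = T_max·ω = 1.964×10^5 W.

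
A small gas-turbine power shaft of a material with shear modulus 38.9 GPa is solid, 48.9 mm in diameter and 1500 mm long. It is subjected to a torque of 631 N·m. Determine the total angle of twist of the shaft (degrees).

J = πd⁴/32 = π(0.0489)⁴/32 = 5.614×10^-7 m⁴.
θ = T·L/(G·J) = 631.0 × 1.50 / (38.9×10⁹ × 5.614×10^-7) = 0.04334 rad.

2.48°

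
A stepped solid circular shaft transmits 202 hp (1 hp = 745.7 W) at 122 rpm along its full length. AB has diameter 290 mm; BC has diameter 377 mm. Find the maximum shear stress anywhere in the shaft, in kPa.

2460 kPa

ω = 2π·122/60 = 12.78 rad/s, so T = P/ω = 202×745.7 / 12.78 = 11790 N·m.
Under the same torque, τ_max = 16T/(πd³) is largest where d is smallest — segment AB (d = 290 mm).
τ_max = 16·11790/(π·(0.290)³) = 2.462×10^6 Pa.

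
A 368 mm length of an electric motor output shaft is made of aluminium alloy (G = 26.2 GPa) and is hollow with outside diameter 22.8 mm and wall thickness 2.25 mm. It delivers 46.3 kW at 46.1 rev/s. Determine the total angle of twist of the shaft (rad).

ω = 2π·46.1 = 289.7 rad/s, so T = P/ω = 46.3×10³ / 289.7 = 159.8 N·m.
J = π(d_o⁴ − d_i⁴)/32 = π(0.0228⁴ − 0.0183⁴)/32 = 1.552×10^-8 m⁴.
θ = T·L/(G·J) = 159.8 × 0.368 / (26.2×10⁹ × 1.552×10^-8) = 0.1447 rad.

0.145 rad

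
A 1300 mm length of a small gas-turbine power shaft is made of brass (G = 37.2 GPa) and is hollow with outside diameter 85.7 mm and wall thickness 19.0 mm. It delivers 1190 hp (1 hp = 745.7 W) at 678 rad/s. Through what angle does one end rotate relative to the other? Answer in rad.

0.00955 rad

ω = 678 rad/s, so T = P/ω = 1190×745.7 / 678.0 = 1309 N·m.
J = π(d_o⁴ − d_i⁴)/32 = π(0.0857⁴ − 0.0477⁴)/32 = 4.787×10^-6 m⁴.
θ = T·L/(G·J) = 1309 × 1.30 / (37.2×10⁹ × 4.787×10^-6) = 9.554×10^-3 rad.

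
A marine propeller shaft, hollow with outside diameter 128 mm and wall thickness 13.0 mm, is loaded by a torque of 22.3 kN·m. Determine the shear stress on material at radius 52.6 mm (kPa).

74600 kPa

J = π(d_o⁴ − d_i⁴)/32 = π(0.128⁴ − 0.102⁴)/32 = 1.573×10^-5 m⁴.
Shear stress varies linearly with radius: τ = T·r/J = 22300 × 0.0526 / 1.573×10^-5 = 7.458×10^7 Pa.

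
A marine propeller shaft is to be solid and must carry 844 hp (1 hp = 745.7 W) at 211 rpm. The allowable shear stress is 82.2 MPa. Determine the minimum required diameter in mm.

ω = 2π·211/60 = 22.10 rad/s, so T = P/ω = 844×745.7 / 22.10 = 28480 N·m.
For a solid shaft τ_max = 16T/(πd³), so d = (16T/(π τ_allow))^(1/3) = (16·28480/(π·8.22×10^7))^(1/3) = 0.1208 m.

121 mm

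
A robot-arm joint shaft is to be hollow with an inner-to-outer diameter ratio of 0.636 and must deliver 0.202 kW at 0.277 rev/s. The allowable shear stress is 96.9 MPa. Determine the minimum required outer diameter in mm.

ω = 2π·0.277 = 1.740 rad/s, so T = P/ω = 0.202×10³ / 1.740 = 116.1 N·m.
For a hollow shaft with d_i/d_o = 0.636: τ_max = 16T/(π d_o³ (1−k⁴)), so d_o = [16T/(π τ_allow (1−k⁴))]^(1/3) = [16·116.1/(π·9.69×10^7·0.8364)]^(1/3) = 0.01939 m.

19.4 mm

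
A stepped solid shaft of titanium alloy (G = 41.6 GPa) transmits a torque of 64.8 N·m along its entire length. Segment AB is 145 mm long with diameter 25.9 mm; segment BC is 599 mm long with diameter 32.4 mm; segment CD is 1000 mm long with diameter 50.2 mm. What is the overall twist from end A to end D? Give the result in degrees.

0.930°

J_AB = π(0.0259)⁴/32 = 4.42×10^-8 m⁴; J_BC = π(0.0324)⁴/32 = 1.08×10^-7 m⁴; J_CD = π(0.0502)⁴/32 = 6.23×10^-7 m⁴.
θ = (T/G)·Σ L_i/J_i = (64.80/41.6×10⁹)·(0.145/4.42×10^-8 + 0.599/1.08×10^-7 + 1.00/6.23×10^-7) = 0.01624 rad.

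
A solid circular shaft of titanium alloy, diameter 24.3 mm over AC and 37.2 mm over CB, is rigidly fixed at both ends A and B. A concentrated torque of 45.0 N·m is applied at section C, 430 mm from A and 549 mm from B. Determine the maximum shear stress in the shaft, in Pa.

Compatibility: T_A·a/J_AC = T_B·b/J_CB with T_A + T_B = T₀.
J_AC = 3.42×10^-8 m⁴, J_CB = 1.88×10^-7 m⁴, so T_A = T₀·(J_AC/a)/((J_AC/a)+(J_CB/b)) = 8.488 N·m, T_B = 36.51 N·m.
τ in each portion: τ_AC = 3.01×10^6 Pa, τ_CB = 3.61×10^6 Pa; maximum is in CB.
τ_max = T_CB·r/J = 36.51·0.0186/1.88×10^-7 = 3.612×10^6 Pa.

3.61e6 Pa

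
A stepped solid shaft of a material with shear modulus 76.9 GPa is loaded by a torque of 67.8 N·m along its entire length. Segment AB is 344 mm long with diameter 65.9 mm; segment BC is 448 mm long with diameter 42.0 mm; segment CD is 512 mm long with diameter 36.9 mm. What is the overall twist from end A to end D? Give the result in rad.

0.00394 rad

J_AB = π(0.0659)⁴/32 = 1.85×10^-6 m⁴; J_BC = π(0.0420)⁴/32 = 3.05×10^-7 m⁴; J_CD = π(0.0369)⁴/32 = 1.82×10^-7 m⁴.
θ = (T/G)·Σ L_i/J_i = (67.80/76.9×10⁹)·(0.344/1.85×10^-6 + 0.448/3.05×10^-7 + 0.512/1.82×10^-7) = 3.937×10^-3 rad.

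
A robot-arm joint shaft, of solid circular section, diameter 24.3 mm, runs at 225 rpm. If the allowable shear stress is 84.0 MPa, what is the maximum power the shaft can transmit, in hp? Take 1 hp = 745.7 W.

7.48 hp

J = πd⁴/32 = π(0.0243)⁴/32 = 3.423×10^-8 m⁴.
T_max = τ_allow·J/r = 8.40×10^7 × 3.423×10^-8 / 0.0122 = 236.7 N·m.
ω = 2π·225/60 = 23.56 rad/s, so P_max = T_max·ω = 5576 W.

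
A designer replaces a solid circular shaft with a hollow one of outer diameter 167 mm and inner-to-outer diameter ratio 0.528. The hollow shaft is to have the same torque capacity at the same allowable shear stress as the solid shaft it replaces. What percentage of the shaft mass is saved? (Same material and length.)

Equal τ_max and T ⇒ the solid shaft needs d_s³ = d_o³(1−k⁴), so d_s = 167·(1−0.528⁴)^(1/3) = 162.6 mm.
Area ratio A_h/A_s = d_o²(1−k²)/d_s² = (1−k²)/(1−k⁴)^(2/3) = 0.7612.
Mass saving = 1 − 0.7612 = 23.9 %.

23.9 %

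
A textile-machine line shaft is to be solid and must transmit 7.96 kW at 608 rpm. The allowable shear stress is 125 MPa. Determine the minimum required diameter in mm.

ω = 2π·608/60 = 63.67 rad/s, so T = P/ω = 7.96×10³ / 63.67 = 125.0 N·m.
For a solid shaft τ_max = 16T/(πd³), so d = (16T/(π τ_allow))^(1/3) = (16·125.0/(π·1.25×10^8))^(1/3) = 0.01721 m.

17.2 mm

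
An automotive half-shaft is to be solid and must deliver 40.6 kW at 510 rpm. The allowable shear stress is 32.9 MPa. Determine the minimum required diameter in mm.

ω = 2π·510/60 = 53.41 rad/s, so T = P/ω = 40.6×10³ / 53.41 = 760.2 N·m.
For a solid shaft τ_max = 16T/(πd³), so d = (16T/(π τ_allow))^(1/3) = (16·760.2/(π·3.29×10^7))^(1/3) = 0.04900 m.

49.0 mm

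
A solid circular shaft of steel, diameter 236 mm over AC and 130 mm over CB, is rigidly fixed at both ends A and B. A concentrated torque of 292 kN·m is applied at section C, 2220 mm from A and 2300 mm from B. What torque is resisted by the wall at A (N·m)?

Compatibility: T_A·a/J_AC = T_B·b/J_CB with T_A + T_B = T₀.
J_AC = 3.05×10^-4 m⁴, J_CB = 2.80×10^-5 m⁴, so T_A = T₀·(J_AC/a)/((J_AC/a)+(J_CB/b)) = 268200 N·m, T_B = 23830 N·m.

268000 N·m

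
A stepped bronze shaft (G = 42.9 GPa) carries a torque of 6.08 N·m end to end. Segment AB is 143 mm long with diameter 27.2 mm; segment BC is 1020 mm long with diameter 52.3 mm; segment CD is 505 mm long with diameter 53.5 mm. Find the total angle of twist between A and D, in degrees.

J_AB = π(0.0272)⁴/32 = 5.37×10^-8 m⁴; J_BC = π(0.0523)⁴/32 = 7.35×10^-7 m⁴; J_CD = π(0.0535)⁴/32 = 8.04×10^-7 m⁴.
θ = (T/G)·Σ L_i/J_i = (6.080/42.9×10⁹)·(0.143/5.37×10^-8 + 1.02/7.35×10^-7 + 0.505/8.04×10^-7) = 6.629×10^-4 rad.

0.0380°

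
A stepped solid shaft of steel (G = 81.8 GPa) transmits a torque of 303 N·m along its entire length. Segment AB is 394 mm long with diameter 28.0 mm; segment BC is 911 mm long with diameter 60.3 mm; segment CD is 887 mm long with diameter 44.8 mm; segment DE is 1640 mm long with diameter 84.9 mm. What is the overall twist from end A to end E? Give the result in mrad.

36.3 mrad

J_AB = π(0.0280)⁴/32 = 6.03×10^-8 m⁴; J_BC = π(0.0603)⁴/32 = 1.30×10^-6 m⁴; J_CD = π(0.0448)⁴/32 = 3.95×10^-7 m⁴; J_DE = π(0.0849)⁴/32 = 5.10×10^-6 m⁴.
θ = (T/G)·Σ L_i/J_i = (303.0/81.8×10⁹)·(0.394/6.03×10^-8 + 0.911/1.30×10^-6 + 0.887/3.95×10^-7 + 1.64/5.10×10^-6) = 0.03628 rad.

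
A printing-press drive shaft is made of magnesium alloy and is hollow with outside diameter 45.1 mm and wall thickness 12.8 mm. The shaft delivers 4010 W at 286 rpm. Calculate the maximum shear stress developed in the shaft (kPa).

ω = 2π·286/60 = 29.95 rad/s, so T = P/ω = 4010 / 29.95 = 133.9 N·m.
J = π(d_o⁴ − d_i⁴)/32 = π(0.0451⁴ − 0.0195⁴)/32 = 3.920×10^-7 m⁴.
τ_max = T·r/J = 133.9 × 0.0226 / 3.920×10^-7 = 7.703×10^6 Pa.

7700 kPa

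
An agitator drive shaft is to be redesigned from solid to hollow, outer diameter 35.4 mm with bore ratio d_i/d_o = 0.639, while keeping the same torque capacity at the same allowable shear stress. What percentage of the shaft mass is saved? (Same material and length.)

33.2 %

Equal τ_max and T ⇒ the solid shaft needs d_s³ = d_o³(1−k⁴), so d_s = 35.4·(1−0.639⁴)^(1/3) = 33.31 mm.
Area ratio A_h/A_s = d_o²(1−k²)/d_s² = (1−k²)/(1−k⁴)^(2/3) = 0.6682.
Mass saving = 1 − 0.6682 = 33.2 %.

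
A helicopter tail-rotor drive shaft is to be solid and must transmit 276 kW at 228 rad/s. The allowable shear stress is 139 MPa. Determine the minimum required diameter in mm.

ω = 228 rad/s, so T = P/ω = 276×10³ / 228.0 = 1211 N·m.
For a solid shaft τ_max = 16T/(πd³), so d = (16T/(π τ_allow))^(1/3) = (16·1211/(π·1.39×10^8))^(1/3) = 0.03540 m.

35.4 mm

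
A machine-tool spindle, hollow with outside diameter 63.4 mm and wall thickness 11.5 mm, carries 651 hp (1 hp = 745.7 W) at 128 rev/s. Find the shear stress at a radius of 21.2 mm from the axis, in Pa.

ω = 2π·128 = 804.2 rad/s, so T = P/ω = 651×745.7 / 804.2 = 603.6 N·m.
J = π(d_o⁴ − d_i⁴)/32 = π(0.0634⁴ − 0.0404⁴)/32 = 1.325×10^-6 m⁴.
Shear stress varies linearly with radius: τ = T·r/J = 603.6 × 0.0212 / 1.325×10^-6 = 9.660×10^6 Pa.

9.66e6 Pa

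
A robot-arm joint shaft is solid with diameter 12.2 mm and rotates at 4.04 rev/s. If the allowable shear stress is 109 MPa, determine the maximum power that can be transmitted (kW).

0.987 kW

J = πd⁴/32 = π(0.0122)⁴/32 = 2.175×10^-9 m⁴.
T_max = τ_allow·J/r = 1.09×10^8 × 2.175×10^-9 / 0.00610 = 38.86 N·m.
ω = 2π·4.04 = 25.38 rad/s, so P_max = T_max·ω = 986.5 W.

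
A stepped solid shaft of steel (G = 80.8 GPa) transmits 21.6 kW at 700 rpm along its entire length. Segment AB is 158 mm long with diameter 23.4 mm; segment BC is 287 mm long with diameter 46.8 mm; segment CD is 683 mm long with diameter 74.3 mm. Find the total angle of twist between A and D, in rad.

0.0226 rad

ω = 2π·700/60 = 73.30 rad/s, so T = P/ω = 21.6×10³ / 73.30 = 294.7 N·m.
J_AB = π(0.0234)⁴/32 = 2.94×10^-8 m⁴; J_BC = π(0.0468)⁴/32 = 4.71×10^-7 m⁴; J_CD = π(0.0743)⁴/32 = 2.99×10^-6 m⁴.
θ = (T/G)·Σ L_i/J_i = (294.7/80.8×10⁹)·(0.158/2.94×10^-8 + 0.287/4.71×10^-7 + 0.683/2.99×10^-6) = 0.02263 rad.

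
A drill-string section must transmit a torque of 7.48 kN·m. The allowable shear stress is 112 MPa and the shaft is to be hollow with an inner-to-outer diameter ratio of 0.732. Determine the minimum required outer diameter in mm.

78.1 mm

For a hollow shaft with d_i/d_o = 0.732: τ_max = 16T/(π d_o³ (1−k⁴)), so d_o = [16T/(π τ_allow (1−k⁴))]^(1/3) = [16·7480/(π·1.12×10^8·0.7129)]^(1/3) = 0.07814 m.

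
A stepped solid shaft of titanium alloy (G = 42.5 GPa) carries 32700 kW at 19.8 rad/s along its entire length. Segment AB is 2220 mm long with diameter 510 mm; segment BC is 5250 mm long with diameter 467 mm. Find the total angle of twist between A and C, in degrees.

ω = 19.8 rad/s, so T = P/ω = 32700×10³ / 19.80 = 1.652e6 N·m.
J_AB = π(0.510)⁴/32 = 6.64×10^-3 m⁴; J_BC = π(0.467)⁴/32 = 4.67×10^-3 m⁴.
θ = (T/G)·Σ L_i/J_i = (1.652e6/42.5×10⁹)·(2.22/6.64×10^-3 + 5.25/4.67×10^-3) = 0.05668 rad.

3.25°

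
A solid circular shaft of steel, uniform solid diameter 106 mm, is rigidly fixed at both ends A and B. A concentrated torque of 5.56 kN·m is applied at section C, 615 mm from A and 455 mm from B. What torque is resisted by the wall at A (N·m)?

2360 N·m

With uniform GJ and both ends fixed, compatibility θ_AC = θ_CB gives T_A·a = T_B·b, together with T_A + T_B = T₀.
T_A = T₀·b/(a+b) = 5560·455/1070 = 2364 N·m; T_B = 3196 N·m.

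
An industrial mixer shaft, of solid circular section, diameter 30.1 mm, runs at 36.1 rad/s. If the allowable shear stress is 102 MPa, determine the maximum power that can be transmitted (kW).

J = πd⁴/32 = π(0.0301)⁴/32 = 8.059×10^-8 m⁴.
T_max = τ_allow·J/r = 1.02×10^8 × 8.059×10^-8 / 0.0151 = 546.2 N·m.
ω = 36.1 rad/s, so P_max = T_max·ω = 1.972×10^4 W.

19.7 kW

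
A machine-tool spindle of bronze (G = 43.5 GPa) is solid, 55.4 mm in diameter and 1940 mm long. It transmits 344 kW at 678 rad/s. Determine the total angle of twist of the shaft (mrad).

ω = 678 rad/s, so T = P/ω = 344×10³ / 678.0 = 507.4 N·m.
J = πd⁴/32 = π(0.0554)⁴/32 = 9.248×10^-7 m⁴.
θ = T·L/(G·J) = 507.4 × 1.94 / (43.5×10⁹ × 9.248×10^-7) = 0.02447 rad.

24.5 mrad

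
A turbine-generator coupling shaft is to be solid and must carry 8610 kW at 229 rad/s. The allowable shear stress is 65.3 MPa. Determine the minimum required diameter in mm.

ω = 229 rad/s, so T = P/ω = 8610×10³ / 229.0 = 37600 N·m.
For a solid shaft τ_max = 16T/(πd³), so d = (16T/(π τ_allow))^(1/3) = (16·37600/(π·6.53×10^7))^(1/3) = 0.1431 m.

143 mm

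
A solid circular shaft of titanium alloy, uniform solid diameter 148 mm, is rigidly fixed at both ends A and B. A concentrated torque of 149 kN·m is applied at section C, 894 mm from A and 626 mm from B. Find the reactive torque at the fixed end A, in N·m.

61400 N·m

With uniform GJ and both ends fixed, compatibility θ_AC = θ_CB gives T_A·a = T_B·b, together with T_A + T_B = T₀.
T_A = T₀·b/(a+b) = 149000·626/1520 = 61360 N·m; T_B = 87640 N·m.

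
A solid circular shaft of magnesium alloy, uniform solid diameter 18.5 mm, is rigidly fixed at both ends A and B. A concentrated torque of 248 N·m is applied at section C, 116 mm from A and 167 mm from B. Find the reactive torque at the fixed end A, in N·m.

With uniform GJ and both ends fixed, compatibility θ_AC = θ_CB gives T_A·a = T_B·b, together with T_A + T_B = T₀.
T_A = T₀·b/(a+b) = 248.0·167/283.0 = 146.3 N·m; T_B = 101.7 N·m.

146 N·m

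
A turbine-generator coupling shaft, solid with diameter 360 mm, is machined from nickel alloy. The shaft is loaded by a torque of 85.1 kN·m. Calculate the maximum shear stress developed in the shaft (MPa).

J = πd⁴/32 = π(0.360)⁴/32 = 1.649×10^-3 m⁴.
τ_max = T·r/J = 85100 × 0.180 / 1.649×10^-3 = 9.289×10^6 Pa.

9.29 MPa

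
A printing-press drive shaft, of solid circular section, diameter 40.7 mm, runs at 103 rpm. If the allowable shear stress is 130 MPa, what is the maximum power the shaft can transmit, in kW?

J = πd⁴/32 = π(0.0407)⁴/32 = 2.694×10^-7 m⁴.
T_max = τ_allow·J/r = 1.30×10^8 × 2.694×10^-7 / 0.0204 = 1721 N·m.
ω = 2π·103/60 = 10.79 rad/s, so P_max = T_max·ω = 1.856×10^4 W.

18.6 kW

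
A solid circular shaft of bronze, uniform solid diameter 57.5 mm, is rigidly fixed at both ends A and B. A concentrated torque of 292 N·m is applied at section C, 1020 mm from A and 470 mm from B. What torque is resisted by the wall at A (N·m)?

With uniform GJ and both ends fixed, compatibility θ_AC = θ_CB gives T_A·a = T_B·b, together with T_A + T_B = T₀.
T_A = T₀·b/(a+b) = 292.0·470/1490 = 92.11 N·m; T_B = 199.9 N·m.

92.1 N·m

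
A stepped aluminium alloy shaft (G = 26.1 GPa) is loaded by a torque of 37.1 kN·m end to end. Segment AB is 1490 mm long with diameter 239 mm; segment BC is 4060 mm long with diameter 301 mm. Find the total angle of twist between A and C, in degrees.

0.789°

J_AB = π(0.239)⁴/32 = 3.20×10^-4 m⁴; J_BC = π(0.301)⁴/32 = 8.06×10^-4 m⁴.
θ = (T/G)·Σ L_i/J_i = (37100/26.1×10⁹)·(1.49/3.20×10^-4 + 4.06/8.06×10^-4) = 0.01377 rad.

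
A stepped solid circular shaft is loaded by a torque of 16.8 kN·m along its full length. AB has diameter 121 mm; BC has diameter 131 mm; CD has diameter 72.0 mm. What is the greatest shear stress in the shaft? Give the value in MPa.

229 MPa

Under the same torque, τ_max = 16T/(πd³) is largest where d is smallest — segment CD (d = 72.0 mm).
τ_max = 16·16800/(π·(0.0720)³) = 2.292×10^8 Pa.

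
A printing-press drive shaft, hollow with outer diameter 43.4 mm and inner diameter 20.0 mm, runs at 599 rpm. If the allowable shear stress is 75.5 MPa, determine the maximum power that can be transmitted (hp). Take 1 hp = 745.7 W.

J = π(d_o⁴ − d_i⁴)/32 = π(0.0434⁴ − 0.0200⁴)/32 = 3.326×10^-7 m⁴.
T_max = τ_allow·J/r = 7.55×10^7 × 3.326×10^-7 / 0.0217 = 1157 N·m.
ω = 2π·599/60 = 62.73 rad/s, so P_max = T_max·ω = 7.259×10^4 W.

97.3 hp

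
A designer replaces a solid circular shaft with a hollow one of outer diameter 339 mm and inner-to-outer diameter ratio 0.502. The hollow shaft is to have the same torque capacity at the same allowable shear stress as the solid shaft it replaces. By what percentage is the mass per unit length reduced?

21.9 %

Equal τ_max and T ⇒ the solid shaft needs d_s³ = d_o³(1−k⁴), so d_s = 339·(1−0.502⁴)^(1/3) = 331.7 mm.
Area ratio A_h/A_s = d_o²(1−k²)/d_s² = (1−k²)/(1−k⁴)^(2/3) = 0.7814.
Mass saving = 1 − 0.7814 = 21.9 %.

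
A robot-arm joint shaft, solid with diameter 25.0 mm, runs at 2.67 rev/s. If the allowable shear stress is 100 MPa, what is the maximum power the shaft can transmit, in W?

J = πd⁴/32 = π(0.0250)⁴/32 = 3.835×10^-8 m⁴.
T_max = τ_allow·J/r = 1.00×10^8 × 3.835×10^-8 / 0.0125 = 306.8 N·m.
ω = 2π·2.67 = 16.78 rad/s, so P_max = T_max·ω = 5147 W.

5150 W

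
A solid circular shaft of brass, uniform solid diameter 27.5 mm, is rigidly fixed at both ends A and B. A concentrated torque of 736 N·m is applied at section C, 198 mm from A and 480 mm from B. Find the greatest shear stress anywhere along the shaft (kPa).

With uniform GJ and both ends fixed, compatibility θ_AC = θ_CB gives T_A·a = T_B·b, together with T_A + T_B = T₀.
T_A = T₀·b/(a+b) = 736.0·480/678.0 = 521.1 N·m; T_B = 214.9 N·m.
τ in each portion: τ_AC = 1.28×10^8 Pa, τ_CB = 5.26×10^7 Pa; maximum is in AC.
τ_max = T_AC·r/J = 521.1·0.0138/5.61×10^-8 = 1.276×10^8 Pa.

128000 kPa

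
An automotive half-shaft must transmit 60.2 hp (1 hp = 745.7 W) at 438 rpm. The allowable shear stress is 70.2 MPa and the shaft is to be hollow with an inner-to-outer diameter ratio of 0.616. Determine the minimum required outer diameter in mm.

ω = 2π·438/60 = 45.87 rad/s, so T = P/ω = 60.2×745.7 / 45.87 = 978.7 N·m.
For a hollow shaft with d_i/d_o = 0.616: τ_max = 16T/(π d_o³ (1−k⁴)), so d_o = [16T/(π τ_allow (1−k⁴))]^(1/3) = [16·978.7/(π·7.02×10^7·0.8560)]^(1/3) = 0.04361 m.

43.6 mm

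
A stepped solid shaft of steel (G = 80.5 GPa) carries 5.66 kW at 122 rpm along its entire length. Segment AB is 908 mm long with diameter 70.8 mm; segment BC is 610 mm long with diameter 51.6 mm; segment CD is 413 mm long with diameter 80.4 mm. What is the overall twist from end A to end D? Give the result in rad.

ω = 2π·122/60 = 12.78 rad/s, so T = P/ω = 5.66×10³ / 12.78 = 443.0 N·m.
J_AB = π(0.0708)⁴/32 = 2.47×10^-6 m⁴; J_BC = π(0.0516)⁴/32 = 6.96×10^-7 m⁴; J_CD = π(0.0804)⁴/32 = 4.10×10^-6 m⁴.
θ = (T/G)·Σ L_i/J_i = (443.0/80.5×10⁹)·(0.908/2.47×10^-6 + 0.610/6.96×10^-7 + 0.413/4.10×10^-6) = 7.403×10^-3 rad.

0.00740 rad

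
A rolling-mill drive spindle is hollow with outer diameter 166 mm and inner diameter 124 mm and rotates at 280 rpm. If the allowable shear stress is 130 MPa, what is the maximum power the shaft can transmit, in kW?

2360 kW

J = π(d_o⁴ − d_i⁴)/32 = π(0.166⁴ − 0.124⁴)/32 = 5.134×10^-5 m⁴.
T_max = τ_allow·J/r = 1.30×10^8 × 5.134×10^-5 / 0.0830 = 80410 N·m.
ω = 2π·280/60 = 29.32 rad/s, so P_max = T_max·ω = 2.358×10^6 W.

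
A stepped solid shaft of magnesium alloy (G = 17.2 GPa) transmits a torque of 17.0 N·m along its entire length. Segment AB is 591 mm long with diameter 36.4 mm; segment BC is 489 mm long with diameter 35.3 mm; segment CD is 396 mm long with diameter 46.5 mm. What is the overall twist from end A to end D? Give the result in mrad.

J_AB = π(0.0364)⁴/32 = 1.72×10^-7 m⁴; J_BC = π(0.0353)⁴/32 = 1.52×10^-7 m⁴; J_CD = π(0.0465)⁴/32 = 4.59×10^-7 m⁴.
θ = (T/G)·Σ L_i/J_i = (17.00/17.2×10⁹)·(0.591/1.72×10^-7 + 0.489/1.52×10^-7 + 0.396/4.59×10^-7) = 7.412×10^-3 rad.

7.41 mrad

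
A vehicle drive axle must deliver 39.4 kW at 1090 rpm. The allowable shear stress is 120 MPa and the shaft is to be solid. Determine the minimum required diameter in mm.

ω = 2π·1090/60 = 114.1 rad/s, so T = P/ω = 39.4×10³ / 114.1 = 345.2 N·m.
For a solid shaft τ_max = 16T/(πd³), so d = (16T/(π τ_allow))^(1/3) = (16·345.2/(π·1.20×10^8))^(1/3) = 0.02447 m.

24.5 mm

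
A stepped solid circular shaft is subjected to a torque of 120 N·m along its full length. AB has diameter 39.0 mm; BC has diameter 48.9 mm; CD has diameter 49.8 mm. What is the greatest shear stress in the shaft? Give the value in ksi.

Under the same torque, τ_max = 16T/(πd³) is largest where d is smallest — segment AB (d = 39.0 mm).
τ_max = 16·120.0/(π·(0.0390)³) = 1.030×10^7 Pa.

1.49 ksi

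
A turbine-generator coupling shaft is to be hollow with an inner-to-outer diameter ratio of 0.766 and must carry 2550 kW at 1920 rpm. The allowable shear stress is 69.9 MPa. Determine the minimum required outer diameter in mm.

ω = 2π·1920/60 = 201.1 rad/s, so T = P/ω = 2550×10³ / 201.1 = 12680 N·m.
For a hollow shaft with d_i/d_o = 0.766: τ_max = 16T/(π d_o³ (1−k⁴)), so d_o = [16T/(π τ_allow (1−k⁴))]^(1/3) = [16·12680/(π·6.99×10^7·0.6557)]^(1/3) = 0.1121 m.

112 mm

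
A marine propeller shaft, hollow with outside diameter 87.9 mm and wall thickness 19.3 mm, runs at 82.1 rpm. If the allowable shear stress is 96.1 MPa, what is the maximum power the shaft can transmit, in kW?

99.3 kW

J = π(d_o⁴ − d_i⁴)/32 = π(0.0879⁴ − 0.0493⁴)/32 = 5.281×10^-6 m⁴.
T_max = τ_allow·J/r = 9.61×10^7 × 5.281×10^-6 / 0.0440 = 11550 N·m.
ω = 2π·82.1/60 = 8.597 rad/s, so P_max = T_max·ω = 9.927×10^4 W.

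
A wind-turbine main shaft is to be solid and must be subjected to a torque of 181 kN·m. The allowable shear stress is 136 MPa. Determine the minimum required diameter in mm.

For a solid shaft τ_max = 16T/(πd³), so d = (16T/(π τ_allow))^(1/3) = (16·181000/(π·1.36×10^8))^(1/3) = 0.1893 m.

189 mm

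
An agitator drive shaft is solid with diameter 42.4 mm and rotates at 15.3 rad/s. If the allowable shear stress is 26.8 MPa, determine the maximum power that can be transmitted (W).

6140 W

J = πd⁴/32 = π(0.0424)⁴/32 = 3.173×10^-7 m⁴.
T_max = τ_allow·J/r = 2.68×10^7 × 3.173×10^-7 / 0.0212 = 401.1 N·m.
ω = 15.3 rad/s, so P_max = T_max·ω = 6137 W.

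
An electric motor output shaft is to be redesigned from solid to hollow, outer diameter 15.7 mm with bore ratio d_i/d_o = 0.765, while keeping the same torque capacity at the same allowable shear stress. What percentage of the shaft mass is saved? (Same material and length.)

45.1 %

Equal τ_max and T ⇒ the solid shaft needs d_s³ = d_o³(1−k⁴), so d_s = 15.7·(1−0.765⁴)^(1/3) = 13.65 mm.
Area ratio A_h/A_s = d_o²(1−k²)/d_s² = (1−k²)/(1−k⁴)^(2/3) = 0.5485.
Mass saving = 1 − 0.5485 = 45.1 %.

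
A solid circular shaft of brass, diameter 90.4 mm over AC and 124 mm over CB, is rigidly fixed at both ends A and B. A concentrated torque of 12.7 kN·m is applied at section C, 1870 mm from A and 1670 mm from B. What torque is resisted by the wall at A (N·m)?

2560 N·m

Compatibility: T_A·a/J_AC = T_B·b/J_CB with T_A + T_B = T₀.
J_AC = 6.56×10^-6 m⁴, J_CB = 2.32×10^-5 m⁴, so T_A = T₀·(J_AC/a)/((J_AC/a)+(J_CB/b)) = 2558 N·m, T_B = 10140 N·m.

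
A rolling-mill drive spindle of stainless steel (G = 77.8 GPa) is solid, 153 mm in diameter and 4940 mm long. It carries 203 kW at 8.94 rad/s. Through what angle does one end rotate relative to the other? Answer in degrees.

ω = 8.94 rad/s, so T = P/ω = 203×10³ / 8.940 = 22710 N·m.
J = πd⁴/32 = π(0.153)⁴/32 = 5.380×10^-5 m⁴.
θ = T·L/(G·J) = 22710 × 4.94 / (77.8×10⁹ × 5.380×10^-5) = 0.02680 rad.

1.54°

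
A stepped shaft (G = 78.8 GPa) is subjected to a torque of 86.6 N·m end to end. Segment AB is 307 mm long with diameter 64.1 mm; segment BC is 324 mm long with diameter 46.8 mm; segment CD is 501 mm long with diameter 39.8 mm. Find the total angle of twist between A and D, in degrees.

0.183°

J_AB = π(0.0641)⁴/32 = 1.66×10^-6 m⁴; J_BC = π(0.0468)⁴/32 = 4.71×10^-7 m⁴; J_CD = π(0.0398)⁴/32 = 2.46×10^-7 m⁴.
θ = (T/G)·Σ L_i/J_i = (86.60/78.8×10⁹)·(0.307/1.66×10^-6 + 0.324/4.71×10^-7 + 0.501/2.46×10^-7) = 3.195×10^-3 rad.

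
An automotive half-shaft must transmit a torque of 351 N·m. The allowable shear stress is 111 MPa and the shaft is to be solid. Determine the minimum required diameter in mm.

25.3 mm

For a solid shaft τ_max = 16T/(πd³), so d = (16T/(π τ_allow))^(1/3) = (16·351.0/(π·1.11×10^8))^(1/3) = 0.02525 m.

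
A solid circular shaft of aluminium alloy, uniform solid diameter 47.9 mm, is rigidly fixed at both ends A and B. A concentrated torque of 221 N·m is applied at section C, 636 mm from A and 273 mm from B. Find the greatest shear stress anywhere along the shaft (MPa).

With uniform GJ and both ends fixed, compatibility θ_AC = θ_CB gives T_A·a = T_B·b, together with T_A + T_B = T₀.
T_A = T₀·b/(a+b) = 221.0·273/909.0 = 66.37 N·m; T_B = 154.6 N·m.
τ in each portion: τ_AC = 3.08×10^6 Pa, τ_CB = 7.17×10^6 Pa; maximum is in CB.
τ_max = T_CB·r/J = 154.6·0.0239/5.17×10^-7 = 7.166×10^6 Pa.

7.17 MPa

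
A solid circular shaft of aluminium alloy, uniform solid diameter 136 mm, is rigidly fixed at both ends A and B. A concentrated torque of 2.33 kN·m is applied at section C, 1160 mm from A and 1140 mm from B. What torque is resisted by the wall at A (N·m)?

1150 N·m

With uniform GJ and both ends fixed, compatibility θ_AC = θ_CB gives T_A·a = T_B·b, together with T_A + T_B = T₀.
T_A = T₀·b/(a+b) = 2330·1140/2300 = 1155 N·m; T_B = 1175 N·m.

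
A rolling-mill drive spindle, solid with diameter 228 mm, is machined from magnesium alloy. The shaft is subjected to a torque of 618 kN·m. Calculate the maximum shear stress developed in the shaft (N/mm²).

J = πd⁴/32 = π(0.228)⁴/32 = 2.653×10^-4 m⁴.
τ_max = T·r/J = 618000 × 0.114 / 2.653×10^-4 = 2.656×10^8 Pa.

266 N/mm²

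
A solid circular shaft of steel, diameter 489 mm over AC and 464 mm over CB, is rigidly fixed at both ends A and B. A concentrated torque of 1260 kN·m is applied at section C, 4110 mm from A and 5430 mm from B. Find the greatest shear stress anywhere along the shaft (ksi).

Compatibility: T_A·a/J_AC = T_B·b/J_CB with T_A + T_B = T₀.
J_AC = 5.61×10^-3 m⁴, J_CB = 4.55×10^-3 m⁴, so T_A = T₀·(J_AC/a)/((J_AC/a)+(J_CB/b)) = 780900 N·m, T_B = 479100 N·m.
τ in each portion: τ_AC = 3.40×10^7 Pa, τ_CB = 2.44×10^7 Pa; maximum is in AC.
τ_max = T_AC·r/J = 780900·0.244/5.61×10^-3 = 3.401×10^7 Pa.

4.93 ksi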